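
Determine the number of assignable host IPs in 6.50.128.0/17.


Host bits = 32 - 17 = 15
Total addresses = 2^15 = 32768
Usable = total - 2 (network and broadcast)
Usable hosts: 32766


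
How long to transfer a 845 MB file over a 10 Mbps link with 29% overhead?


Effective throughput = 10 * (1 - 29/100) = 7.1 Mbps
File size in Mb = 845 * 8 = 6760 Mb
Time = 6760 / 7.1
Time = 952.1127 seconds


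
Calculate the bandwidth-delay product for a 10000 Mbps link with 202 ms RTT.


BDP = bandwidth * RTT
= 10000 Mbps * 202 ms
= 10000 * 1e6 * 202 / 1000 bits
= 2020000000 bits
= 252500000 bytes
= 246582.0312 KB
BDP = 2020000000 bits (252500000 bytes)


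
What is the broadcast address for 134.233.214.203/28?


Network: 134.233.214.192/28
Host bits = 4
Set all host bits to 1:
Broadcast: 134.233.214.207


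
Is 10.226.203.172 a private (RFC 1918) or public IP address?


RFC 1918 private ranges:
  10.0.0.0/8 (10.0.0.0 - 10.255.255.255)
  172.16.0.0/12 (172.16.0.0 - 172.31.255.255)
  192.168.0.0/16 (192.168.0.0 - 192.168.255.255)
Private (in 10.0.0.0/8)


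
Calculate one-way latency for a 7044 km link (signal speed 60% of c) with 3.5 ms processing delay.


Speed = 0.6 * 3e5 km/s = 180000 km/s
Propagation delay = 7044 / 180000 = 0.0391 s = 39.1333 ms
Processing delay = 3.5 ms
Total one-way latency = 42.6333 ms


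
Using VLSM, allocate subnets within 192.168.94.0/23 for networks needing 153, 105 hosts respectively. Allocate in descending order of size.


153 hosts -> /24 (254 usable): 192.168.94.0/24
105 hosts -> /25 (126 usable): 192.168.95.0/25
Allocation: 192.168.94.0/24 (153 hosts, 254 usable); 192.168.95.0/25 (105 hosts, 126 usable)


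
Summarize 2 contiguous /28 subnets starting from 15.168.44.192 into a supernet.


Original prefix: /28
Number of subnets: 2 = 2^1
New prefix = 28 - 1 = 27
Supernet: 15.168.44.192/27


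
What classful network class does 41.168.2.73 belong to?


First octet: 41
Binary: 00101001
0xxxxxxx -> Class A (1-126)
Class A, default mask 255.0.0.0 (/8)


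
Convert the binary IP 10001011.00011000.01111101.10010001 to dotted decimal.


10001011 = 139
00011000 = 24
01111101 = 125
10010001 = 145
IP: 139.24.125.145


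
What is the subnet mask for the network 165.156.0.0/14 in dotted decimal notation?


/14 means 14 network bits, 18 host bits
Binary: 11111111111111000000000000000000
Mask: 255.252.0.0


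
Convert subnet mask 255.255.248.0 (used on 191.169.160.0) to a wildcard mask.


Subnet mask: 255.255.248.0
Wildcard = 255.255.255.255 - subnet mask
255 - 255 = 0
255 - 255 = 0
255 - 248 = 7
255 - 0 = 255
Wildcard: 0.0.7.255


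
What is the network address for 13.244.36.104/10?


IP:   00001101.11110100.00100100.01101000
Mask: 11111111.11000000.00000000.00000000
AND operation:
Net:  00001101.11000000.00000000.00000000
Network: 13.192.0.0/10


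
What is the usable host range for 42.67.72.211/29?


Network: 42.67.72.208
Broadcast: 42.67.72.215
First usable = network + 1
Last usable = broadcast - 1
Range: 42.67.72.209 to 42.67.72.214


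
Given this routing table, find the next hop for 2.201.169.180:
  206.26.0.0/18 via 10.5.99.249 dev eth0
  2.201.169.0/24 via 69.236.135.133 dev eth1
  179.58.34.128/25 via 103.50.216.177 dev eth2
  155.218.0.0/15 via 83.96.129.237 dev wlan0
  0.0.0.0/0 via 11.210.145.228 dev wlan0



Longest prefix match for 2.201.169.180:
  /18 206.26.0.0: no
  /24 2.201.169.0: MATCH
  /25 179.58.34.128: no
  /15 155.218.0.0: no
  /0 0.0.0.0: MATCH
Selected: next-hop 69.236.135.133 via eth1 (matched /24)


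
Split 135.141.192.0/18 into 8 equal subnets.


New prefix = 18 + 3 = 21
Each subnet has 2048 addresses
  135.141.192.0/21
  135.141.200.0/21
  135.141.208.0/21
  135.141.216.0/21
  135.141.224.0/21
  135.141.232.0/21
  135.141.240.0/21
  135.141.248.0/21
Subnets: 135.141.192.0/21, 135.141.200.0/21, 135.141.208.0/21, 135.141.216.0/21, 135.141.224.0/21, 135.141.232.0/21, 135.141.240.0/21, 135.141.248.0/21


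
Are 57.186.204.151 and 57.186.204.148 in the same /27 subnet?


Mask: 255.255.255.224
57.186.204.151 AND mask = 57.186.204.128
57.186.204.148 AND mask = 57.186.204.128
Yes, same subnet (57.186.204.128)


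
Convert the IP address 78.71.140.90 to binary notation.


78 = 01001110
71 = 01000111
140 = 10001100
90 = 01011010
Binary: 01001110.01000111.10001100.01011010


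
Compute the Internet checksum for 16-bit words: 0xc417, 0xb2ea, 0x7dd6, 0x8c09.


Sum all words (with carry folding):
+ 0xc417 = 0xc417
+ 0xb2ea = 0x7702
+ 0x7dd6 = 0xf4d8
+ 0x8c09 = 0x80e2
One's complement: ~0x80e2
Checksum = 0x7f1d


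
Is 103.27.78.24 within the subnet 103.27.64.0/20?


Subnet network: 103.27.64.0
Test IP AND mask: 103.27.64.0
Yes, 103.27.78.24 is in 103.27.64.0/20


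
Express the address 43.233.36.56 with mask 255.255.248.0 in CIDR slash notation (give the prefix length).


Binary: 11111111.11111111.11111000.00000000
Count leading 1s
Prefix: /21


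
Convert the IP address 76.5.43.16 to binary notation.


76 = 01001100
5 = 00000101
43 = 00101011
16 = 00010000
Binary: 01001100.00000101.00101011.00010000


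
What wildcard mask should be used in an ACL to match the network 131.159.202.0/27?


Subnet mask: 255.255.255.224
Wildcard = 255.255.255.255 - subnet mask
255 - 255 = 0
255 - 255 = 0
255 - 255 = 0
255 - 224 = 31
Wildcard: 0.0.0.31


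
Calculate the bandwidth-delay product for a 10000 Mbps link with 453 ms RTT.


BDP = bandwidth * RTT
= 10000 Mbps * 453 ms
= 10000 * 1e6 * 453 / 1000 bits
= 4530000000 bits
= 566250000 bytes
= 552978.5156 KB
BDP = 4530000000 bits (566250000 bytes)


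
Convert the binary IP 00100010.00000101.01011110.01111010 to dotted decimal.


00100010 = 34
00000101 = 5
01011110 = 94
01111010 = 122
IP: 34.5.94.122


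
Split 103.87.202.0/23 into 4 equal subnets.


New prefix = 23 + 2 = 25
Each subnet has 128 addresses
  103.87.202.0/25
  103.87.202.128/25
  103.87.203.0/25
  103.87.203.128/25
Subnets: 103.87.202.0/25, 103.87.202.128/25, 103.87.203.0/25, 103.87.203.128/25


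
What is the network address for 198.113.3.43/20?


IP:   11000110.01110001.00000011.00101011
Mask: 11111111.11111111.11110000.00000000
AND operation:
Net:  11000110.01110001.00000000.00000000
Network: 198.113.0.0/20


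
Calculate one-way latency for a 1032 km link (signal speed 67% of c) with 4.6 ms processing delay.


Speed = 0.67 * 3e5 km/s = 201000 km/s
Propagation delay = 1032 / 201000 = 0.0051 s = 5.1343 ms
Processing delay = 4.6 ms
Total one-way latency = 9.7343 ms


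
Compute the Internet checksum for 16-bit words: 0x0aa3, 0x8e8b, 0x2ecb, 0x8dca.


Sum all words (with carry folding):
+ 0x0aa3 = 0x0aa3
+ 0x8e8b = 0x992e
+ 0x2ecb = 0xc7f9
+ 0x8dca = 0x55c4
One's complement: ~0x55c4
Checksum = 0xaa3b


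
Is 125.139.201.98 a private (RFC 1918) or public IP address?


RFC 1918 private ranges:
  10.0.0.0/8 (10.0.0.0 - 10.255.255.255)
  172.16.0.0/12 (172.16.0.0 - 172.31.255.255)
  192.168.0.0/16 (192.168.0.0 - 192.168.255.255)
Public (not in any RFC 1918 range)


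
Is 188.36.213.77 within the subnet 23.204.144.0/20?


Subnet network: 23.204.144.0
Test IP AND mask: 188.36.208.0
No, 188.36.213.77 is not in 23.204.144.0/20


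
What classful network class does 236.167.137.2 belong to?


First octet: 236
Binary: 11101100
1110xxxx -> Class D (224-239)
Class D (multicast), default mask N/A


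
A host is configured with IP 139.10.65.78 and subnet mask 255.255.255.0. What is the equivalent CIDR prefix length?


Binary: 11111111.11111111.11111111.00000000
Count leading 1s
Prefix: /24


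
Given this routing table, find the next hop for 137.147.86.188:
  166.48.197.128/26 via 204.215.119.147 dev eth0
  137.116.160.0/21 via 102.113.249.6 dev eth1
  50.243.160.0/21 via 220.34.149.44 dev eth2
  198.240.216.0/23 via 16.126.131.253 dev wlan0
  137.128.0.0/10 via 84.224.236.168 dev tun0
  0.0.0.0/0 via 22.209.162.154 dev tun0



Longest prefix match for 137.147.86.188:
  /26 166.48.197.128: no
  /21 137.116.160.0: no
  /21 50.243.160.0: no
  /23 198.240.216.0: no
  /10 137.128.0.0: MATCH
  /0 0.0.0.0: MATCH
Selected: next-hop 84.224.236.168 via tun0 (matched /10)


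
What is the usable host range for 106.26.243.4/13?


Network: 106.24.0.0
Broadcast: 106.31.255.255
First usable = network + 1
Last usable = broadcast - 1
Range: 106.24.0.1 to 106.31.255.254


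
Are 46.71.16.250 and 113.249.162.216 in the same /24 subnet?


Mask: 255.255.255.0
46.71.16.250 AND mask = 46.71.16.0
113.249.162.216 AND mask = 113.249.162.0
No, different subnets (46.71.16.0 vs 113.249.162.0)


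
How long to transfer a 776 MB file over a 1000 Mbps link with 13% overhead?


Effective throughput = 1000 * (1 - 13/100) = 870 Mbps
File size in Mb = 776 * 8 = 6208 Mb
Time = 6208 / 870
Time = 7.1356 seconds


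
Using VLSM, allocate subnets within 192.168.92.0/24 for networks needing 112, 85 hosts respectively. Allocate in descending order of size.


112 hosts -> /25 (126 usable): 192.168.92.0/25
85 hosts -> /25 (126 usable): 192.168.92.128/25
Allocation: 192.168.92.0/25 (112 hosts, 126 usable); 192.168.92.128/25 (85 hosts, 126 usable)


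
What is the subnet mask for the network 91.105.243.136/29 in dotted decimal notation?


/29 means 29 network bits, 3 host bits
Binary: 11111111111111111111111111111000
Mask: 255.255.255.248


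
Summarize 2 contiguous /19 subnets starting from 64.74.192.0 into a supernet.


Original prefix: /19
Number of subnets: 2 = 2^1
New prefix = 19 - 1 = 18
Supernet: 64.74.192.0/18


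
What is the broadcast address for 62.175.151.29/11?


Network: 62.160.0.0/11
Host bits = 21
Set all host bits to 1:
Broadcast: 62.191.255.255


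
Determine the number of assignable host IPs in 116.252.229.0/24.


Host bits = 32 - 24 = 8
Total addresses = 2^8 = 256
Usable = total - 2 (network and broadcast)
Usable hosts: 254


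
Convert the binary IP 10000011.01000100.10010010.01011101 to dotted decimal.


10000011 = 131
01000100 = 68
10010010 = 146
01011101 = 93
IP: 131.68.146.93


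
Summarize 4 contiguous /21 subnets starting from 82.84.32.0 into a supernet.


Original prefix: /21
Number of subnets: 4 = 2^2
New prefix = 21 - 2 = 19
Supernet: 82.84.32.0/19


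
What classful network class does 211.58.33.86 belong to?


First octet: 211
Binary: 11010011
110xxxxx -> Class C (192-223)
Class C, default mask 255.255.255.0 (/24)


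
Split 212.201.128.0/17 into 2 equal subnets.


New prefix = 17 + 1 = 18
Each subnet has 16384 addresses
  212.201.128.0/18
  212.201.192.0/18
Subnets: 212.201.128.0/18, 212.201.192.0/18


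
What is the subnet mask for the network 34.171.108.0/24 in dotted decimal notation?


/24 means 24 network bits, 8 host bits
Binary: 11111111111111111111111100000000
Mask: 255.255.255.0


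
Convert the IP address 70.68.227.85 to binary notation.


70 = 01000110
68 = 01000100
227 = 11100011
85 = 01010101
Binary: 01000110.01000100.11100011.01010101


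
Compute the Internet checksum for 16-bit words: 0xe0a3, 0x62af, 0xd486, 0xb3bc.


Sum all words (with carry folding):
+ 0xe0a3 = 0xe0a3
+ 0x62af = 0x4353
+ 0xd486 = 0x17da
+ 0xb3bc = 0xcb96
One's complement: ~0xcb96
Checksum = 0x3469


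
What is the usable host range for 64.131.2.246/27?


Network: 64.131.2.224
Broadcast: 64.131.2.255
First usable = network + 1
Last usable = broadcast - 1
Range: 64.131.2.225 to 64.131.2.254


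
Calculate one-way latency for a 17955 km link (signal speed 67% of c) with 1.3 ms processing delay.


Speed = 0.67 * 3e5 km/s = 201000 km/s
Propagation delay = 17955 / 201000 = 0.0893 s = 89.3284 ms
Processing delay = 1.3 ms
Total one-way latency = 90.6284 ms


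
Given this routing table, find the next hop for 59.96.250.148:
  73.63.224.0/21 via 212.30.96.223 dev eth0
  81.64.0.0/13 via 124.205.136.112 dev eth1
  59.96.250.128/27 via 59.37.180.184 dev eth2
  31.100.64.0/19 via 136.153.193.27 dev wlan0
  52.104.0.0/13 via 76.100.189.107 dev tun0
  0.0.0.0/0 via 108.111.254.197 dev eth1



Longest prefix match for 59.96.250.148:
  /21 73.63.224.0: no
  /13 81.64.0.0: no
  /27 59.96.250.128: MATCH
  /19 31.100.64.0: no
  /13 52.104.0.0: no
  /0 0.0.0.0: MATCH
Selected: next-hop 59.37.180.184 via eth2 (matched /27)


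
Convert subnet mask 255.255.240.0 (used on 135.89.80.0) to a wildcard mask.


Subnet mask: 255.255.240.0
Wildcard = 255.255.255.255 - subnet mask
255 - 255 = 0
255 - 255 = 0
255 - 240 = 15
255 - 0 = 255
Wildcard: 0.0.15.255


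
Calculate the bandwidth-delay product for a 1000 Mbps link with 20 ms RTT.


BDP = bandwidth * RTT
= 1000 Mbps * 20 ms
= 1000 * 1e6 * 20 / 1000 bits
= 20000000 bits
= 2500000 bytes
= 2441.4062 KB
BDP = 20000000 bits (2500000 bytes)


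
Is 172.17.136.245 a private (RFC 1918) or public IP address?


RFC 1918 private ranges:
  10.0.0.0/8 (10.0.0.0 - 10.255.255.255)
  172.16.0.0/12 (172.16.0.0 - 172.31.255.255)
  192.168.0.0/16 (192.168.0.0 - 192.168.255.255)
Private (in 172.16.0.0/12)


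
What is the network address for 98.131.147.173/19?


IP:   01100010.10000011.10010011.10101101
Mask: 11111111.11111111.11100000.00000000
AND operation:
Net:  01100010.10000011.10000000.00000000
Network: 98.131.128.0/19


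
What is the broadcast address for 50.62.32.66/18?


Network: 50.62.0.0/18
Host bits = 14
Set all host bits to 1:
Broadcast: 50.62.63.255


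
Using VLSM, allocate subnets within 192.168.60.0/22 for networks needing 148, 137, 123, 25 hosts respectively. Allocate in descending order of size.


148 hosts -> /24 (254 usable): 192.168.60.0/24
137 hosts -> /24 (254 usable): 192.168.61.0/24
123 hosts -> /25 (126 usable): 192.168.62.0/25
25 hosts -> /27 (30 usable): 192.168.62.128/27
Allocation: 192.168.60.0/24 (148 hosts, 254 usable); 192.168.61.0/24 (137 hosts, 254 usable); 192.168.62.0/25 (123 hosts, 126 usable); 192.168.62.128/27 (25 hosts, 30 usable)


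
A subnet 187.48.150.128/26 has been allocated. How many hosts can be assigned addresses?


Host bits = 32 - 26 = 6
Total addresses = 2^6 = 64
Usable = total - 2 (network and broadcast)
Usable hosts: 62


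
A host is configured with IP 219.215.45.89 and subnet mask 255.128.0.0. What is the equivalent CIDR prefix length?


Binary: 11111111.10000000.00000000.00000000
Count leading 1s
Prefix: /9


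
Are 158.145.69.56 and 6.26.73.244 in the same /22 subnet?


Mask: 255.255.252.0
158.145.69.56 AND mask = 158.145.68.0
6.26.73.244 AND mask = 6.26.72.0
No, different subnets (158.145.68.0 vs 6.26.72.0)


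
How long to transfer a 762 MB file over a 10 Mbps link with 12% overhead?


Effective throughput = 10 * (1 - 12/100) = 8.8 Mbps
File size in Mb = 762 * 8 = 6096 Mb
Time = 6096 / 8.8
Time = 692.7273 seconds


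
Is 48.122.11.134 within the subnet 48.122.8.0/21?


Subnet network: 48.122.8.0
Test IP AND mask: 48.122.8.0
Yes, 48.122.11.134 is in 48.122.8.0/21


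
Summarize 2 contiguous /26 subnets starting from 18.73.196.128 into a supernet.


Original prefix: /26
Number of subnets: 2 = 2^1
New prefix = 26 - 1 = 25
Supernet: 18.73.196.128/25


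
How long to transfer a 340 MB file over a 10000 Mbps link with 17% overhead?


Effective throughput = 10000 * (1 - 17/100) = 8300 Mbps
File size in Mb = 340 * 8 = 2720 Mb
Time = 2720 / 8300
Time = 0.3277 seconds


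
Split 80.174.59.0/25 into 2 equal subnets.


New prefix = 25 + 1 = 26
Each subnet has 64 addresses
  80.174.59.0/26
  80.174.59.64/26
Subnets: 80.174.59.0/26, 80.174.59.64/26


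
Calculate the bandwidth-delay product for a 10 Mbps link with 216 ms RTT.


BDP = bandwidth * RTT
= 10 Mbps * 216 ms
= 10 * 1e6 * 216 / 1000 bits
= 2160000 bits
= 270000 bytes
= 263.6719 KB
BDP = 2160000 bits (270000 bytes)


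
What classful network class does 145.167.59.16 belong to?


First octet: 145
Binary: 10010001
10xxxxxx -> Class B (128-191)
Class B, default mask 255.255.0.0 (/16)


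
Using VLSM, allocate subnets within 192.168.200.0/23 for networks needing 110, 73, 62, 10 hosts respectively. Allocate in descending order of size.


110 hosts -> /25 (126 usable): 192.168.200.0/25
73 hosts -> /25 (126 usable): 192.168.200.128/25
62 hosts -> /26 (62 usable): 192.168.201.0/26
10 hosts -> /28 (14 usable): 192.168.201.64/28
Allocation: 192.168.200.0/25 (110 hosts, 126 usable); 192.168.200.128/25 (73 hosts, 126 usable); 192.168.201.0/26 (62 hosts, 62 usable); 192.168.201.64/28 (10 hosts, 14 usable)


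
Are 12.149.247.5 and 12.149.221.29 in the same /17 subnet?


Mask: 255.255.128.0
12.149.247.5 AND mask = 12.149.128.0
12.149.221.29 AND mask = 12.149.128.0
Yes, same subnet (12.149.128.0)


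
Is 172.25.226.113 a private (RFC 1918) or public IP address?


RFC 1918 private ranges:
  10.0.0.0/8 (10.0.0.0 - 10.255.255.255)
  172.16.0.0/12 (172.16.0.0 - 172.31.255.255)
  192.168.0.0/16 (192.168.0.0 - 192.168.255.255)
Private (in 172.16.0.0/12)


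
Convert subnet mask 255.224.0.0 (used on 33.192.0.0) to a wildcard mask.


Subnet mask: 255.224.0.0
Wildcard = 255.255.255.255 - subnet mask
255 - 255 = 0
255 - 224 = 31
255 - 0 = 255
255 - 0 = 255
Wildcard: 0.31.255.255


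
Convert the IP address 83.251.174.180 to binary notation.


83 = 01010011
251 = 11111011
174 = 10101110
180 = 10110100
Binary: 01010011.11111011.10101110.10110100


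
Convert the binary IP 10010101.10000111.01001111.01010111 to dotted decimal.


10010101 = 149
10000111 = 135
01001111 = 79
01010111 = 87
IP: 149.135.79.87


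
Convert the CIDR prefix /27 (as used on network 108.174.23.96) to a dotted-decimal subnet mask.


/27 means 27 network bits, 5 host bits
Binary: 11111111111111111111111111100000
Mask: 255.255.255.224


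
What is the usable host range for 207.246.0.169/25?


Network: 207.246.0.128
Broadcast: 207.246.0.255
First usable = network + 1
Last usable = broadcast - 1
Range: 207.246.0.129 to 207.246.0.254


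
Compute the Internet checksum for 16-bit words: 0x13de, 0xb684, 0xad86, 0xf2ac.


Sum all words (with carry folding):
+ 0x13de = 0x13de
+ 0xb684 = 0xca62
+ 0xad86 = 0x77e9
+ 0xf2ac = 0x6a96
One's complement: ~0x6a96
Checksum = 0x9569


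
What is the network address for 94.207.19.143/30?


IP:   01011110.11001111.00010011.10001111
Mask: 11111111.11111111.11111111.11111100
AND operation:
Net:  01011110.11001111.00010011.10001100
Network: 94.207.19.140/30


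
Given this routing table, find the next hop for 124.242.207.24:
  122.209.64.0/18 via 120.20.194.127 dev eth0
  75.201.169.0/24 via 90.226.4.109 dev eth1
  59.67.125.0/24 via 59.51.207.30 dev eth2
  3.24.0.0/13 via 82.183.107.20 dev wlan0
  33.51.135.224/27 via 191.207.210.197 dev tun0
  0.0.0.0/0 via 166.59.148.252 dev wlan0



Longest prefix match for 124.242.207.24:
  /18 122.209.64.0: no
  /24 75.201.169.0: no
  /24 59.67.125.0: no
  /13 3.24.0.0: no
  /27 33.51.135.224: no
  /0 0.0.0.0: MATCH
Selected: next-hop 166.59.148.252 via wlan0 (matched /0)


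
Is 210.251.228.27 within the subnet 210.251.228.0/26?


Subnet network: 210.251.228.0
Test IP AND mask: 210.251.228.0
Yes, 210.251.228.27 is in 210.251.228.0/26


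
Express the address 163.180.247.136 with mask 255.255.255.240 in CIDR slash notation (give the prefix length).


Binary: 11111111.11111111.11111111.11110000
Count leading 1s
Prefix: /28


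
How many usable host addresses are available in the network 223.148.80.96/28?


Host bits = 32 - 28 = 4
Total addresses = 2^4 = 16
Usable = total - 2 (network and broadcast)
Usable hosts: 14


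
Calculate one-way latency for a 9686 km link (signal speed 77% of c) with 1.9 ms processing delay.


Speed = 0.77 * 3e5 km/s = 231000 km/s
Propagation delay = 9686 / 231000 = 0.0419 s = 41.9307 ms
Processing delay = 1.9 ms
Total one-way latency = 43.8307 ms


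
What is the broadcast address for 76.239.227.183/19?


Network: 76.239.224.0/19
Host bits = 13
Set all host bits to 1:
Broadcast: 76.239.255.255


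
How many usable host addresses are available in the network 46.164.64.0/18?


Host bits = 32 - 18 = 14
Total addresses = 2^14 = 16384
Usable = total - 2 (network and broadcast)
Usable hosts: 16382


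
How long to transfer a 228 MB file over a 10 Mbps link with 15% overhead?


Effective throughput = 10 * (1 - 15/100) = 8.5 Mbps
File size in Mb = 228 * 8 = 1824 Mb
Time = 1824 / 8.5
Time = 214.5882 seconds


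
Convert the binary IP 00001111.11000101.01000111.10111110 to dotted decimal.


00001111 = 15
11000101 = 197
01000111 = 71
10111110 = 190
IP: 15.197.71.190


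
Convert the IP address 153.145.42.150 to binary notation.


153 = 10011001
145 = 10010001
42 = 00101010
150 = 10010110
Binary: 10011001.10010001.00101010.10010110


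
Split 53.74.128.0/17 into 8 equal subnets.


New prefix = 17 + 3 = 20
Each subnet has 4096 addresses
  53.74.128.0/20
  53.74.144.0/20
  53.74.160.0/20
  53.74.176.0/20
  53.74.192.0/20
  53.74.208.0/20
  53.74.224.0/20
  53.74.240.0/20
Subnets: 53.74.128.0/20, 53.74.144.0/20, 53.74.160.0/20, 53.74.176.0/20, 53.74.192.0/20, 53.74.208.0/20, 53.74.224.0/20, 53.74.240.0/20


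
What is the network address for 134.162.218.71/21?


IP:   10000110.10100010.11011010.01000111
Mask: 11111111.11111111.11111000.00000000
AND operation:
Net:  10000110.10100010.11011000.00000000
Network: 134.162.216.0/21


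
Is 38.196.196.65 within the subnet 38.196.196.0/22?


Subnet network: 38.196.196.0
Test IP AND mask: 38.196.196.0
Yes, 38.196.196.65 is in 38.196.196.0/22


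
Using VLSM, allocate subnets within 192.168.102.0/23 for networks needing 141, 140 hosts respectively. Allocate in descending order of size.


141 hosts -> /24 (254 usable): 192.168.102.0/24
140 hosts -> /24 (254 usable): 192.168.103.0/24
Allocation: 192.168.102.0/24 (141 hosts, 254 usable); 192.168.103.0/24 (140 hosts, 254 usable)


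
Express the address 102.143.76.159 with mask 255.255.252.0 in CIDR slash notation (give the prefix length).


Binary: 11111111.11111111.11111100.00000000
Count leading 1s
Prefix: /22


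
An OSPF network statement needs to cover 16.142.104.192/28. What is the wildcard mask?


Subnet mask: 255.255.255.240
Wildcard = 255.255.255.255 - subnet mask
255 - 255 = 0
255 - 255 = 0
255 - 255 = 0
255 - 240 = 15
Wildcard: 0.0.0.15


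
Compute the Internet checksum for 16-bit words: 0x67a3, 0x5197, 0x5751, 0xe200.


Sum all words (with carry folding):
+ 0x67a3 = 0x67a3
+ 0x5197 = 0xb93a
+ 0x5751 = 0x108c
+ 0xe200 = 0xf28c
One's complement: ~0xf28c
Checksum = 0x0d73


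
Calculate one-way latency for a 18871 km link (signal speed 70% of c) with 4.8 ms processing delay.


Speed = 0.7 * 3e5 km/s = 210000 km/s
Propagation delay = 18871 / 210000 = 0.0899 s = 89.8619 ms
Processing delay = 4.8 ms
Total one-way latency = 94.6619 ms


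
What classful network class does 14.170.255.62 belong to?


First octet: 14
Binary: 00001110
0xxxxxxx -> Class A (1-126)
Class A, default mask 255.0.0.0 (/8)


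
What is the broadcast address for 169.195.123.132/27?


Network: 169.195.123.128/27
Host bits = 5
Set all host bits to 1:
Broadcast: 169.195.123.159


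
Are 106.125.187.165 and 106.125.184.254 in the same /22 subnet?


Mask: 255.255.252.0
106.125.187.165 AND mask = 106.125.184.0
106.125.184.254 AND mask = 106.125.184.0
Yes, same subnet (106.125.184.0)


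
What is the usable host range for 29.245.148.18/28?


Network: 29.245.148.16
Broadcast: 29.245.148.31
First usable = network + 1
Last usable = broadcast - 1
Range: 29.245.148.17 to 29.245.148.30


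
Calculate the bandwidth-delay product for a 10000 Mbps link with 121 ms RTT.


BDP = bandwidth * RTT
= 10000 Mbps * 121 ms
= 10000 * 1e6 * 121 / 1000 bits
= 1210000000 bits
= 151250000 bytes
= 147705.0781 KB
BDP = 1210000000 bits (151250000 bytes)


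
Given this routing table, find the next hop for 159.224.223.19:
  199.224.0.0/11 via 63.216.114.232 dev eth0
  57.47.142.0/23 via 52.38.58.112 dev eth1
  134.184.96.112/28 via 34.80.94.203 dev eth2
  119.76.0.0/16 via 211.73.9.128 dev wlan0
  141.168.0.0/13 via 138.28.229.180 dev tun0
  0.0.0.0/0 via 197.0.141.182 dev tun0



Longest prefix match for 159.224.223.19:
  /11 199.224.0.0: no
  /23 57.47.142.0: no
  /28 134.184.96.112: no
  /16 119.76.0.0: no
  /13 141.168.0.0: no
  /0 0.0.0.0: MATCH
Selected: next-hop 197.0.141.182 via tun0 (matched /0)


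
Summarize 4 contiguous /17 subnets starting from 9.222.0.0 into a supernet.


Original prefix: /17
Number of subnets: 4 = 2^2
New prefix = 17 - 2 = 15
Supernet: 9.222.0.0/15


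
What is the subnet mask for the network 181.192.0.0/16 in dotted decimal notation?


/16 means 16 network bits, 16 host bits
Binary: 11111111111111110000000000000000
Mask: 255.255.0.0


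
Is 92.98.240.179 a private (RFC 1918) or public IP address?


RFC 1918 private ranges:
  10.0.0.0/8 (10.0.0.0 - 10.255.255.255)
  172.16.0.0/12 (172.16.0.0 - 172.31.255.255)
  192.168.0.0/16 (192.168.0.0 - 192.168.255.255)
Public (not in any RFC 1918 range)


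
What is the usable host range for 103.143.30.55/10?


Network: 103.128.0.0
Broadcast: 103.191.255.255
First usable = network + 1
Last usable = broadcast - 1
Range: 103.128.0.1 to 103.191.255.254


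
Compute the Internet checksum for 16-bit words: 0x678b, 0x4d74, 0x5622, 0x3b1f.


Sum all words (with carry folding):
+ 0x678b = 0x678b
+ 0x4d74 = 0xb4ff
+ 0x5622 = 0x0b22
+ 0x3b1f = 0x4641
One's complement: ~0x4641
Checksum = 0xb9be


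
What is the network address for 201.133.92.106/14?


IP:   11001001.10000101.01011100.01101010
Mask: 11111111.11111100.00000000.00000000
AND operation:
Net:  11001001.10000100.00000000.00000000
Network: 201.132.0.0/14


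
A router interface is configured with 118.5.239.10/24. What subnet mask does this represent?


/24 means 24 network bits, 8 host bits
Binary: 11111111111111111111111100000000
Mask: 255.255.255.0


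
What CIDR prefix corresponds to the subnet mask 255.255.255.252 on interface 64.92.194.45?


Binary: 11111111.11111111.11111111.11111100
Count leading 1s
Prefix: /30


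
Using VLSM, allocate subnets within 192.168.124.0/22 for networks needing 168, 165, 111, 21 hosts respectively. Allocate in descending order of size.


168 hosts -> /24 (254 usable): 192.168.124.0/24
165 hosts -> /24 (254 usable): 192.168.125.0/24
111 hosts -> /25 (126 usable): 192.168.126.0/25
21 hosts -> /27 (30 usable): 192.168.126.128/27
Allocation: 192.168.124.0/24 (168 hosts, 254 usable); 192.168.125.0/24 (165 hosts, 254 usable); 192.168.126.0/25 (111 hosts, 126 usable); 192.168.126.128/27 (21 hosts, 30 usable)


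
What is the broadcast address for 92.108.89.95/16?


Network: 92.108.0.0/16
Host bits = 16
Set all host bits to 1:
Broadcast: 92.108.255.255


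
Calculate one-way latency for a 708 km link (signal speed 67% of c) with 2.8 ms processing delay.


Speed = 0.67 * 3e5 km/s = 201000 km/s
Propagation delay = 708 / 201000 = 0.0035 s = 3.5224 ms
Processing delay = 2.8 ms
Total one-way latency = 6.3224 ms


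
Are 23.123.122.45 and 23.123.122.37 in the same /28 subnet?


Mask: 255.255.255.240
23.123.122.45 AND mask = 23.123.122.32
23.123.122.37 AND mask = 23.123.122.32
Yes, same subnet (23.123.122.32)


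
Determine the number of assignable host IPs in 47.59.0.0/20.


Host bits = 32 - 20 = 12
Total addresses = 2^12 = 4096
Usable = total - 2 (network and broadcast)
Usable hosts: 4094


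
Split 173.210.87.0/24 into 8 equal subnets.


New prefix = 24 + 3 = 27
Each subnet has 32 addresses
  173.210.87.0/27
  173.210.87.32/27
  173.210.87.64/27
  173.210.87.96/27
  173.210.87.128/27
  173.210.87.160/27
  173.210.87.192/27
  173.210.87.224/27
Subnets: 173.210.87.0/27, 173.210.87.32/27, 173.210.87.64/27, 173.210.87.96/27, 173.210.87.128/27, 173.210.87.160/27, 173.210.87.192/27, 173.210.87.224/27


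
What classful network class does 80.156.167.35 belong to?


First octet: 80
Binary: 01010000
0xxxxxxx -> Class A (1-126)
Class A, default mask 255.0.0.0 (/8)


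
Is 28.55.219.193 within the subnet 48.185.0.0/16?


Subnet network: 48.185.0.0
Test IP AND mask: 28.55.0.0
No, 28.55.219.193 is not in 48.185.0.0/16


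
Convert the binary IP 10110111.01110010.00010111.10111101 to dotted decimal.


10110111 = 183
01110010 = 114
00010111 = 23
10111101 = 189
IP: 183.114.23.189


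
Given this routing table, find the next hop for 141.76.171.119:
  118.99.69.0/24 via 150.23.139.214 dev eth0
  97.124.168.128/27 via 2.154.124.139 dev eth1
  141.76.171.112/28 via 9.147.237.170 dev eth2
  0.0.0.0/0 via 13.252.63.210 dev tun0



Longest prefix match for 141.76.171.119:
  /24 118.99.69.0: no
  /27 97.124.168.128: no
  /28 141.76.171.112: MATCH
  /0 0.0.0.0: MATCH
Selected: next-hop 9.147.237.170 via eth2 (matched /28)


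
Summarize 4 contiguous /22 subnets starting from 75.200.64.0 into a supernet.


Original prefix: /22
Number of subnets: 4 = 2^2
New prefix = 22 - 2 = 20
Supernet: 75.200.64.0/20


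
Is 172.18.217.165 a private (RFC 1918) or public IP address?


RFC 1918 private ranges:
  10.0.0.0/8 (10.0.0.0 - 10.255.255.255)
  172.16.0.0/12 (172.16.0.0 - 172.31.255.255)
  192.168.0.0/16 (192.168.0.0 - 192.168.255.255)
Private (in 172.16.0.0/12)


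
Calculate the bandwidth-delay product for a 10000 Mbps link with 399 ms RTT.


BDP = bandwidth * RTT
= 10000 Mbps * 399 ms
= 10000 * 1e6 * 399 / 1000 bits
= 3990000000 bits
= 498750000 bytes
= 487060.5469 KB
BDP = 3990000000 bits (498750000 bytes)


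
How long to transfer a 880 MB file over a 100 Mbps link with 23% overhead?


Effective throughput = 100 * (1 - 23/100) = 77 Mbps
File size in Mb = 880 * 8 = 7040 Mb
Time = 7040 / 77
Time = 91.4286 seconds


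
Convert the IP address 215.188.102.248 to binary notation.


215 = 11010111
188 = 10111100
102 = 01100110
248 = 11111000
Binary: 11010111.10111100.01100110.11111000


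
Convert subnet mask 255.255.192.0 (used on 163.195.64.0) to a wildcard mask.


Subnet mask: 255.255.192.0
Wildcard = 255.255.255.255 - subnet mask
255 - 255 = 0
255 - 255 = 0
255 - 192 = 63
255 - 0 = 255
Wildcard: 0.0.63.255


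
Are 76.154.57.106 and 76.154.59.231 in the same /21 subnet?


Mask: 255.255.248.0
76.154.57.106 AND mask = 76.154.56.0
76.154.59.231 AND mask = 76.154.56.0
Yes, same subnet (76.154.56.0)


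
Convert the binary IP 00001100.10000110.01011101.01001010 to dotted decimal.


00001100 = 12
10000110 = 134
01011101 = 93
01001010 = 74
IP: 12.134.93.74


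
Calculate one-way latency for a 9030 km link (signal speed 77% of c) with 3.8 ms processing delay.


Speed = 0.77 * 3e5 km/s = 231000 km/s
Propagation delay = 9030 / 231000 = 0.0391 s = 39.0909 ms
Processing delay = 3.8 ms
Total one-way latency = 42.8909 ms


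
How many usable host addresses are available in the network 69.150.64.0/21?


Host bits = 32 - 21 = 11
Total addresses = 2^11 = 2048
Usable = total - 2 (network and broadcast)
Usable hosts: 2046


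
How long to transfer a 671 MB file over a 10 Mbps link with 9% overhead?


Effective throughput = 10 * (1 - 9/100) = 9.1 Mbps
File size in Mb = 671 * 8 = 5368 Mb
Time = 5368 / 9.1
Time = 589.8901 seconds


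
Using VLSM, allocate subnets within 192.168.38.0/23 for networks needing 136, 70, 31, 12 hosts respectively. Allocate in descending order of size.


136 hosts -> /24 (254 usable): 192.168.38.0/24
70 hosts -> /25 (126 usable): 192.168.39.0/25
31 hosts -> /26 (62 usable): 192.168.39.128/26
12 hosts -> /28 (14 usable): 192.168.39.192/28
Allocation: 192.168.38.0/24 (136 hosts, 254 usable); 192.168.39.0/25 (70 hosts, 126 usable); 192.168.39.128/26 (31 hosts, 62 usable); 192.168.39.192/28 (12 hosts, 14 usable)


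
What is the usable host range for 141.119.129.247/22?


Network: 141.119.128.0
Broadcast: 141.119.131.255
First usable = network + 1
Last usable = broadcast - 1
Range: 141.119.128.1 to 141.119.131.254


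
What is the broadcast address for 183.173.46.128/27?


Network: 183.173.46.128/27
Host bits = 5
Set all host bits to 1:
Broadcast: 183.173.46.159


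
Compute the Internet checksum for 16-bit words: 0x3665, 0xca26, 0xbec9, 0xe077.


Sum all words (with carry folding):
+ 0x3665 = 0x3665
+ 0xca26 = 0x008c
+ 0xbec9 = 0xbf55
+ 0xe077 = 0x9fcd
One's complement: ~0x9fcd
Checksum = 0x6032


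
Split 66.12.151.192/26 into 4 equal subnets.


New prefix = 26 + 2 = 28
Each subnet has 16 addresses
  66.12.151.192/28
  66.12.151.208/28
  66.12.151.224/28
  66.12.151.240/28
Subnets: 66.12.151.192/28, 66.12.151.208/28, 66.12.151.224/28, 66.12.151.240/28


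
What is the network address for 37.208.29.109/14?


IP:   00100101.11010000.00011101.01101101
Mask: 11111111.11111100.00000000.00000000
AND operation:
Net:  00100101.11010000.00000000.00000000
Network: 37.208.0.0/14


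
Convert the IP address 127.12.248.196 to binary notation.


127 = 01111111
12 = 00001100
248 = 11111000
196 = 11000100
Binary: 01111111.00001100.11111000.11000100


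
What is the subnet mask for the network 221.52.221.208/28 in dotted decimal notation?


/28 means 28 network bits, 4 host bits
Binary: 11111111111111111111111111110000
Mask: 255.255.255.240


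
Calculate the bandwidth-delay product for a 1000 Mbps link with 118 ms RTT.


BDP = bandwidth * RTT
= 1000 Mbps * 118 ms
= 1000 * 1e6 * 118 / 1000 bits
= 118000000 bits
= 14750000 bytes
= 14404.2969 KB
BDP = 118000000 bits (14750000 bytes)


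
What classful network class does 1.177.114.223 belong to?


First octet: 1
Binary: 00000001
0xxxxxxx -> Class A (1-126)
Class A, default mask 255.0.0.0 (/8)


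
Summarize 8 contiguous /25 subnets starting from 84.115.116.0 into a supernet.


Original prefix: /25
Number of subnets: 8 = 2^3
New prefix = 25 - 3 = 22
Supernet: 84.115.116.0/22


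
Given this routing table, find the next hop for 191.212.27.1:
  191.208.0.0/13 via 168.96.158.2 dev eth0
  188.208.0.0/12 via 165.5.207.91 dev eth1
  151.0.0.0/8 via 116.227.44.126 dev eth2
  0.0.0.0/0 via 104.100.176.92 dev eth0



Longest prefix match for 191.212.27.1:
  /13 191.208.0.0: MATCH
  /12 188.208.0.0: no
  /8 151.0.0.0: no
  /0 0.0.0.0: MATCH
Selected: next-hop 168.96.158.2 via eth0 (matched /13)


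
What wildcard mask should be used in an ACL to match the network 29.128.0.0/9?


Subnet mask: 255.128.0.0
Wildcard = 255.255.255.255 - subnet mask
255 - 255 = 0
255 - 128 = 127
255 - 0 = 255
255 - 0 = 255
Wildcard: 0.127.255.255


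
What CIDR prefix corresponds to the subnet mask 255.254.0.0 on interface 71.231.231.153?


Binary: 11111111.11111110.00000000.00000000
Count leading 1s
Prefix: /15


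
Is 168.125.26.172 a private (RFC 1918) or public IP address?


RFC 1918 private ranges:
  10.0.0.0/8 (10.0.0.0 - 10.255.255.255)
  172.16.0.0/12 (172.16.0.0 - 172.31.255.255)
  192.168.0.0/16 (192.168.0.0 - 192.168.255.255)
Public (not in any RFC 1918 range)


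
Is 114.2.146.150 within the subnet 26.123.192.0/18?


Subnet network: 26.123.192.0
Test IP AND mask: 114.2.128.0
No, 114.2.146.150 is not in 26.123.192.0/18


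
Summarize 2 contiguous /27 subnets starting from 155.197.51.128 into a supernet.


Original prefix: /27
Number of subnets: 2 = 2^1
New prefix = 27 - 1 = 26
Supernet: 155.197.51.128/26


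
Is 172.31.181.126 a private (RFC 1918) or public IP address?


RFC 1918 private ranges:
  10.0.0.0/8 (10.0.0.0 - 10.255.255.255)
  172.16.0.0/12 (172.16.0.0 - 172.31.255.255)
  192.168.0.0/16 (192.168.0.0 - 192.168.255.255)
Private (in 172.16.0.0/12)


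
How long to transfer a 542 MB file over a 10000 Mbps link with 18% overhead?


Effective throughput = 10000 * (1 - 18/100) = 8200 Mbps
File size in Mb = 542 * 8 = 4336 Mb
Time = 4336 / 8200
Time = 0.5288 seconds


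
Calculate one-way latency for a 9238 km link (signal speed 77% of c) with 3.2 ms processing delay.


Speed = 0.77 * 3e5 km/s = 231000 km/s
Propagation delay = 9238 / 231000 = 0.04 s = 39.9913 ms
Processing delay = 3.2 ms
Total one-way latency = 43.1913 ms


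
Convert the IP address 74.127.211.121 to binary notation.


74 = 01001010
127 = 01111111
211 = 11010011
121 = 01111001
Binary: 01001010.01111111.11010011.01111001


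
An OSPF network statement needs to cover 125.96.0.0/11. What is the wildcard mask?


Subnet mask: 255.224.0.0
Wildcard = 255.255.255.255 - subnet mask
255 - 255 = 0
255 - 224 = 31
255 - 0 = 255
255 - 0 = 255
Wildcard: 0.31.255.255


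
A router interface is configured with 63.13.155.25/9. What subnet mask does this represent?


/9 means 9 network bits, 23 host bits
Binary: 11111111100000000000000000000000
Mask: 255.128.0.0


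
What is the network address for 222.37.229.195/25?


IP:   11011110.00100101.11100101.11000011
Mask: 11111111.11111111.11111111.10000000
AND operation:
Net:  11011110.00100101.11100101.10000000
Network: 222.37.229.128/25


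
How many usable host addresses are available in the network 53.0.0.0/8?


Host bits = 32 - 8 = 24
Total addresses = 2^24 = 16777216
Usable = total - 2 (network and broadcast)
Usable hosts: 16777214


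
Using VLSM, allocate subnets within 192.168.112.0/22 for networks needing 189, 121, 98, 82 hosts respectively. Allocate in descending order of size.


189 hosts -> /24 (254 usable): 192.168.112.0/24
121 hosts -> /25 (126 usable): 192.168.113.0/25
98 hosts -> /25 (126 usable): 192.168.113.128/25
82 hosts -> /25 (126 usable): 192.168.114.0/25
Allocation: 192.168.112.0/24 (189 hosts, 254 usable); 192.168.113.0/25 (121 hosts, 126 usable); 192.168.113.128/25 (98 hosts, 126 usable); 192.168.114.0/25 (82 hosts, 126 usable)


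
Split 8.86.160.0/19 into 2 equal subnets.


New prefix = 19 + 1 = 20
Each subnet has 4096 addresses
  8.86.160.0/20
  8.86.176.0/20
Subnets: 8.86.160.0/20, 8.86.176.0/20


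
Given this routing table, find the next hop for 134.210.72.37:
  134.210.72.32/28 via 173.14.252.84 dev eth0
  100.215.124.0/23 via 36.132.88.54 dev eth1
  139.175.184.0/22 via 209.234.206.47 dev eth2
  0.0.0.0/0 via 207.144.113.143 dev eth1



Longest prefix match for 134.210.72.37:
  /28 134.210.72.32: MATCH
  /23 100.215.124.0: no
  /22 139.175.184.0: no
  /0 0.0.0.0: MATCH
Selected: next-hop 173.14.252.84 via eth0 (matched /28)


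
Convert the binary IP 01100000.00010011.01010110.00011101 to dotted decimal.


01100000 = 96
00010011 = 19
01010110 = 86
00011101 = 29
IP: 96.19.86.29


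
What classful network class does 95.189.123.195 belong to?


First octet: 95
Binary: 01011111
0xxxxxxx -> Class A (1-126)
Class A, default mask 255.0.0.0 (/8)


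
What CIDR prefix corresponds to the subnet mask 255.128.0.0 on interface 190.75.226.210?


Binary: 11111111.10000000.00000000.00000000
Count leading 1s
Prefix: /9


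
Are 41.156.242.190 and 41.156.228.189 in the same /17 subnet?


Mask: 255.255.128.0
41.156.242.190 AND mask = 41.156.128.0
41.156.228.189 AND mask = 41.156.128.0
Yes, same subnet (41.156.128.0)


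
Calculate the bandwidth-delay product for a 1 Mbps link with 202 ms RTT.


BDP = bandwidth * RTT
= 1 Mbps * 202 ms
= 1 * 1e6 * 202 / 1000 bits
= 202000 bits
= 25250 bytes
= 24.6582 KB
BDP = 202000 bits (25250 bytes)


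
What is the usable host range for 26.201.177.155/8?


Network: 26.0.0.0
Broadcast: 26.255.255.255
First usable = network + 1
Last usable = broadcast - 1
Range: 26.0.0.1 to 26.255.255.254


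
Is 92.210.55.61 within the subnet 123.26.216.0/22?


Subnet network: 123.26.216.0
Test IP AND mask: 92.210.52.0
No, 92.210.55.61 is not in 123.26.216.0/22


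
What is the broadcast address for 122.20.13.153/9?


Network: 122.0.0.0/9
Host bits = 23
Set all host bits to 1:
Broadcast: 122.127.255.255


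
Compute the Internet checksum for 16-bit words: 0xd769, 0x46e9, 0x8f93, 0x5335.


Sum all words (with carry folding):
+ 0xd769 = 0xd769
+ 0x46e9 = 0x1e53
+ 0x8f93 = 0xade6
+ 0x5335 = 0x011c
One's complement: ~0x011c
Checksum = 0xfee3
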